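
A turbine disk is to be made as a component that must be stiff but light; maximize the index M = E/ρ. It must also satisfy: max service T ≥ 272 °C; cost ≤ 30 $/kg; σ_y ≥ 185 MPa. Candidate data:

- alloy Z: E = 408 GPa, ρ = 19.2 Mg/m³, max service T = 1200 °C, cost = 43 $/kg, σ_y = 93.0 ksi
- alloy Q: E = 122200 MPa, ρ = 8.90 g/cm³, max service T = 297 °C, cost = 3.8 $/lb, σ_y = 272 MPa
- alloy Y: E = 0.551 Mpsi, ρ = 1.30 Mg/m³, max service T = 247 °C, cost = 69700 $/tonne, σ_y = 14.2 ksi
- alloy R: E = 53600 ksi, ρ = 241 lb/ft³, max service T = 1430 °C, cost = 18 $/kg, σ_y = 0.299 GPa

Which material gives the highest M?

Screen on constraints: max service T ≥ 272 °C; cost ≤ 30 $/kg; σ_y ≥ 185 MPa. Survivors: alloy Q, alloy R.
After converting to SI:
  alloy Q: E = 122.2 GPa, ρ = 8900 kg/m³
  alloy R: E = 369.6 GPa, ρ = 3860 kg/m³
  alloy R: M = 95.7 MN·m/kg
  alloy Q: M = 13.7 MN·m/kg
Alloy R has the largest M.

alloy R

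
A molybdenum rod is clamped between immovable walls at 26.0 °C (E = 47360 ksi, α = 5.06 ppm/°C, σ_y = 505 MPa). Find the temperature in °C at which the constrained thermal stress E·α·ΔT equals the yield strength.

E = 47360 ksi = 326.5 GPa.
E·α·ΔT = 505.0 MPa ⇒ ΔT = 505.0 / (326.5×10³ × 5.06×10⁻⁶) = 305.6 K.
T = 26.0 + 305.6 = 331.6 °C.

332 °C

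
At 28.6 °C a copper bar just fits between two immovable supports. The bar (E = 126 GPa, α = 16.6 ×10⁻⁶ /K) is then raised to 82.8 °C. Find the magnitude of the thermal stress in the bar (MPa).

ΔT = 54.20 K. Constrained thermal stress σ = E·α·ΔT = 126.0×10³ MPa × 16.6×10⁻⁶ × 54.20 = 113 MPa (compressive).

113 MPa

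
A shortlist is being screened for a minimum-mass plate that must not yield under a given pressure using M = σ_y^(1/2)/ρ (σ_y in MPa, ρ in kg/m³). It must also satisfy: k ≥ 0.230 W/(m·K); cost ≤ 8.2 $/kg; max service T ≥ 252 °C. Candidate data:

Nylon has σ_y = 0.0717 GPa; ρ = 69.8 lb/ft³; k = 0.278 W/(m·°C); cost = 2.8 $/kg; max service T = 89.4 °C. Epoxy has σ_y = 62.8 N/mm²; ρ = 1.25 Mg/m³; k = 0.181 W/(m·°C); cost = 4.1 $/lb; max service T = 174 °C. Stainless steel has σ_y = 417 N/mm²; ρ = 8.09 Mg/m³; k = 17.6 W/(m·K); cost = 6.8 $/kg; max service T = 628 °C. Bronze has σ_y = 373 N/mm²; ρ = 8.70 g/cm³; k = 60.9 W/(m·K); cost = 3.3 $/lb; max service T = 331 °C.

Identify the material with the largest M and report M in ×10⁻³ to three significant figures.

Screen on constraints: k ≥ 0.230 W/(m·K); cost ≤ 8.2 $/kg; max service T ≥ 252 °C. Survivors: stainless steel, bronze.
Normalizing units and computing the index:
  stainless steel: σ_y = 417.0 MPa, ρ = 8090 kg/m³
  bronze: σ_y = 373.0 MPa, ρ = 8700 kg/m³
  stainless steel: M = 2.52×10⁻³
  bronze: M = 2.22×10⁻³
Stainless steel has the largest M.

stainless steel, M = 2.52×10⁻³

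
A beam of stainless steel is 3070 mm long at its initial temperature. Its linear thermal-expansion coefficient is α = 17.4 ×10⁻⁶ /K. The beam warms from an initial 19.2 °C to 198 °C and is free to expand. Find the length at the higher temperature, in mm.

ΔT = 198 − 19.2 = 178.8 K.
ΔL = α·L₀·ΔT = 17.4×10⁻⁶ × 3070 mm × 178.8 K = 9.55 mm.
L = L₀ + ΔL = 3070 + 9.55 = 3079.6 mm.

3079.6 mm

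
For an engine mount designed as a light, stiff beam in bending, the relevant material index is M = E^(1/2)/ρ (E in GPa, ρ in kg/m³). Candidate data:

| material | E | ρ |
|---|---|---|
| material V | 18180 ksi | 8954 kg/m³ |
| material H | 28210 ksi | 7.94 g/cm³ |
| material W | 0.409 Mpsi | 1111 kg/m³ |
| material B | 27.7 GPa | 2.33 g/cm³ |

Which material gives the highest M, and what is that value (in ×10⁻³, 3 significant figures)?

Putting every candidate on a common basis:
  material V: E = 125.3 GPa, ρ = 8954 kg/m³
  material H: E = 194.5 GPa, ρ = 7940 kg/m³
  material W: E = 2.820 GPa, ρ = 1111 kg/m³
  material B: E = 27.70 GPa, ρ = 2330 kg/m³
  material B: M = 2.26×10⁻³
  material H: M = 1.76×10⁻³
  material W: M = 1.51×10⁻³
  material V: M = 1.25×10⁻³
Material B ranks first.

material B, M = 2.26×10⁻³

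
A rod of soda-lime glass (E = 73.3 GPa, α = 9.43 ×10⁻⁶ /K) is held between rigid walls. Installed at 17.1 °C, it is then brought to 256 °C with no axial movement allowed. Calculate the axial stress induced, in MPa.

ΔT = 238.9 K. Constrained thermal stress σ = E·α·ΔT = 73.30×10³ MPa × 9.43×10⁻⁶ × 238.9 = 165 MPa (compressive).

165 MPa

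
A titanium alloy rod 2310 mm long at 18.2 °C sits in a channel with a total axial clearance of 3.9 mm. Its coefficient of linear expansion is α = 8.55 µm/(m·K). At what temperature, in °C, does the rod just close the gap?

α·L₀·ΔT = 3.9 mm ⇒ ΔT = 3.9 / (8.55×10⁻⁶ × 2310.0) = 197.5 K.
T = 18.2 + 197.5 = 215.7 °C.

216 °C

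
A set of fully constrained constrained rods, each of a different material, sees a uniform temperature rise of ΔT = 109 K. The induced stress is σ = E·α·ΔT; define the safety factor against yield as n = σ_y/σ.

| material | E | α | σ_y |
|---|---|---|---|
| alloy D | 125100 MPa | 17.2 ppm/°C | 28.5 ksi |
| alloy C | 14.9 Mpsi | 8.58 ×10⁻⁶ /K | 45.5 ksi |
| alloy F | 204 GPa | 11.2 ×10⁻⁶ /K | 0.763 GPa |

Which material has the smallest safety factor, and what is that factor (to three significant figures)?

Converting E to GPa, α to ×10⁻⁶/K, σ_y to MPa, then σ and n for each:
  alloy D: E = 125.1, α = 17.2, σ_y = 196.5 → σ = 235 MPa, n = 0.838
  alloy C: E = 102.7, α = 8.58, σ_y = 313.7 → σ = 96.1 MPa, n = 3.27
  alloy F: E = 204.0, α = 11.2, σ_y = 763.0 → σ = 249 MPa, n = 3.06
Alloy D has the lowest safety factor, n = 0.838.

alloy D, n = 0.838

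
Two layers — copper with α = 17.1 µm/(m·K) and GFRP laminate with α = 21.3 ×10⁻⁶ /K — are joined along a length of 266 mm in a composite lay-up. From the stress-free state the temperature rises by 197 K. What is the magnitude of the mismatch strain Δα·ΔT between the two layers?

Δα = |17.1 − 21.3|×10⁻⁶/K = 4.20×10⁻⁶/K.
Mismatch strain = Δα·ΔT = 4.20×10⁻⁶ × 197.0 = 8.27×10⁻⁴.

8.27×10⁻⁴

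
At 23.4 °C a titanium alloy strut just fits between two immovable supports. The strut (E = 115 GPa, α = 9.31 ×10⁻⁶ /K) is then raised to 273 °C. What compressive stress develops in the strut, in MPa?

ΔT = 249.6 K. Constrained thermal stress σ = E·α·ΔT = 115.0×10³ MPa × 9.31×10⁻⁶ × 249.6 = 267 MPa (compressive).

267 MPa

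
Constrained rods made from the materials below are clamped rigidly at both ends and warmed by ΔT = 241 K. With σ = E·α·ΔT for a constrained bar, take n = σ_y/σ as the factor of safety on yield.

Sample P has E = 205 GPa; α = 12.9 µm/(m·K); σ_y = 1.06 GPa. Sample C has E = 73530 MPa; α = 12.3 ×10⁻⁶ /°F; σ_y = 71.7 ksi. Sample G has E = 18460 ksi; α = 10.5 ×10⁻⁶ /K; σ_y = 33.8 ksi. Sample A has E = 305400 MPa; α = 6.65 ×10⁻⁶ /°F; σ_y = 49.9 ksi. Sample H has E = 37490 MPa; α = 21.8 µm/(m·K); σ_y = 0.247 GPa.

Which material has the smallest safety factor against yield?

sample A

Per material, after unit conversion:
  sample P: E = 205.0, α = 12.9, σ_y = 1060 → σ = 637 MPa, n = 1.66
  sample C: E = 73.53, α = 22.1, σ_y = 494.4 → σ = 392 MPa, n = 1.26
  sample G: E = 127.3, α = 10.5, σ_y = 233.0 → σ = 322 MPa, n = 0.724
  sample A: E = 305.4, α = 12.0, σ_y = 344.0 → σ = 881 MPa, n = 0.391
  sample H: E = 37.49, α = 21.8, σ_y = 247.0 → σ = 197 MPa, n = 1.25
Smallest n: sample A with n = 0.391.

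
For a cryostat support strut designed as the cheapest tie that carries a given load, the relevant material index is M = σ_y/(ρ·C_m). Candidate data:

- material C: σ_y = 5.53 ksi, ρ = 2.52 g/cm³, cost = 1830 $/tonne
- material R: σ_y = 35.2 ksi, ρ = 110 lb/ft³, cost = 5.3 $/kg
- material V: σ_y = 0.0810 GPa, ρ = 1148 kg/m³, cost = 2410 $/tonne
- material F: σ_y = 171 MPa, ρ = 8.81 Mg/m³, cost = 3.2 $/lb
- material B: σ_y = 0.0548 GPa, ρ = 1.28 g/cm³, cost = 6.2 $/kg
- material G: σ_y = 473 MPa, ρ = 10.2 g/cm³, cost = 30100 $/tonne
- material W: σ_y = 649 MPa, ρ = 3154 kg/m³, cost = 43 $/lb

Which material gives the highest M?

In SI units:
  material C: σ_y = 38.13 MPa, ρ = 2520 kg/m³, cost = 1.830 $/kg
  material R: σ_y = 242.7 MPa, ρ = 1762 kg/m³, cost = 5.300 $/kg
  material V: σ_y = 81.00 MPa, ρ = 1148 kg/m³, cost = 2.410 $/kg
  material F: σ_y = 171.0 MPa, ρ = 8810 kg/m³, cost = 7.055 $/kg
  material B: σ_y = 54.80 MPa, ρ = 1280 kg/m³, cost = 6.200 $/kg
  material G: σ_y = 473.0 MPa, ρ = 10200 kg/m³, cost = 30.10 $/kg
  material W: σ_y = 649.0 MPa, ρ = 3154 kg/m³, cost = 94.80 $/kg
  material V: M = 29.3 kN·m per $
  material R: M = 26.0 kN·m per $
  material C: M = 8.27 kN·m per $
  material B: M = 6.91 kN·m per $
  material F: M = 2.75 kN·m per $
  material W: M = 2.17 kN·m per $
  material G: M = 1.54 kN·m per $
Material V has the largest M.

material V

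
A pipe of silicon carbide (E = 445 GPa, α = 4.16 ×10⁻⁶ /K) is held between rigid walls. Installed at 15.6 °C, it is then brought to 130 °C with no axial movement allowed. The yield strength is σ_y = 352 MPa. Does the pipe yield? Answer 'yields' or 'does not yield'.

ΔT = 114.4 K. Constrained thermal stress σ = E·α·ΔT = 445.0×10³ MPa × 4.16×10⁻⁶ × 114.4 = 212 MPa (compressive).
Compare to σ_y = 352 MPa: σ < σ_y, so it does not yield.

does not yield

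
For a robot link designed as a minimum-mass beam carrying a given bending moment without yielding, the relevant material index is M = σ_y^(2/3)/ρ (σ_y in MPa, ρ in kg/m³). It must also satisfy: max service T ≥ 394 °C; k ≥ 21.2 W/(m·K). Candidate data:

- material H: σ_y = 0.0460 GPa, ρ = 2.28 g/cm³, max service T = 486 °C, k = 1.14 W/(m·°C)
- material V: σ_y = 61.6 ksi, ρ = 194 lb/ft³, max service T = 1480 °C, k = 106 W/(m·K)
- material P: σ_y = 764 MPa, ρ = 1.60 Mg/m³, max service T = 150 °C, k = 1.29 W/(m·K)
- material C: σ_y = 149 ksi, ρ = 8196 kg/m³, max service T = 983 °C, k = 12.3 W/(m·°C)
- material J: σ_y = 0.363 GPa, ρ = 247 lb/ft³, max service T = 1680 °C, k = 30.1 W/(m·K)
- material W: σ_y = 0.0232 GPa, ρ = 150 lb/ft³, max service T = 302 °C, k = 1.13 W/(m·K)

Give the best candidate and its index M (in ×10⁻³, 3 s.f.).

material V, M = 18.2×10⁻³

Screen on constraints: max service T ≥ 394 °C; k ≥ 21.2 W/(m·K). Survivors: material V, material J.
After converting to SI:
  material V: σ_y = 424.7 MPa, ρ = 3108 kg/m³
  material J: σ_y = 363.0 MPa, ρ = 3957 kg/m³
  material V: M = 18.2×10⁻³
  material J: M = 12.9×10⁻³
Material V ranks first.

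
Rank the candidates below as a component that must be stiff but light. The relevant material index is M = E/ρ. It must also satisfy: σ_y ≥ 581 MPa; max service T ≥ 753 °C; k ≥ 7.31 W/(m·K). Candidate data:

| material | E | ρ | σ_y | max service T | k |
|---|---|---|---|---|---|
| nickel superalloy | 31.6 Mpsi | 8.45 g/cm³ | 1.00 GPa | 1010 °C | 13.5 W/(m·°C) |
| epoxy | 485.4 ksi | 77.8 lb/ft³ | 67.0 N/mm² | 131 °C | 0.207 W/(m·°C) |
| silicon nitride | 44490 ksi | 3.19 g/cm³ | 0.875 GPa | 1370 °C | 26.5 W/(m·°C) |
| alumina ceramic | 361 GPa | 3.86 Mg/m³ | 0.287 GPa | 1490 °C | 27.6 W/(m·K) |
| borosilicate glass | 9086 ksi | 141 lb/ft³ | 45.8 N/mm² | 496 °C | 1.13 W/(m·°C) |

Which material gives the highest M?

Screen on constraints: σ_y ≥ 581 MPa; max service T ≥ 753 °C; k ≥ 7.31 W/(m·K). Survivors: nickel superalloy, silicon nitride.
After converting to SI:
  nickel superalloy: E = 217.9 GPa, ρ = 8450 kg/m³
  silicon nitride: E = 306.7 GPa, ρ = 3190 kg/m³
  silicon nitride: M = 96.2 MN·m/kg
  nickel superalloy: M = 25.8 MN·m/kg
The maximum is for silicon nitride.

silicon nitride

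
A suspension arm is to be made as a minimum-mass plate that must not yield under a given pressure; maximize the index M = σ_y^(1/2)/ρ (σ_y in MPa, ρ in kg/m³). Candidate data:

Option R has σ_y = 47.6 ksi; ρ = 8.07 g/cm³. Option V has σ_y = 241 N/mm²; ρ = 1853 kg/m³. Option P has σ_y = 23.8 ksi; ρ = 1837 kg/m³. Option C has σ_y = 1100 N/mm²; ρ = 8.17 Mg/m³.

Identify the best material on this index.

option V

Putting every candidate on a common basis:
  option R: σ_y = 328.2 MPa, ρ = 8070 kg/m³
  option V: σ_y = 241.0 MPa, ρ = 1853 kg/m³
  option P: σ_y = 164.1 MPa, ρ = 1837 kg/m³
  option C: σ_y = 1100 MPa, ρ = 8170 kg/m³
  option V: M = 8.38×10⁻³
  option P: M = 6.97×10⁻³
  option C: M = 4.06×10⁻³
  option R: M = 2.24×10⁻³
Highest index: option V.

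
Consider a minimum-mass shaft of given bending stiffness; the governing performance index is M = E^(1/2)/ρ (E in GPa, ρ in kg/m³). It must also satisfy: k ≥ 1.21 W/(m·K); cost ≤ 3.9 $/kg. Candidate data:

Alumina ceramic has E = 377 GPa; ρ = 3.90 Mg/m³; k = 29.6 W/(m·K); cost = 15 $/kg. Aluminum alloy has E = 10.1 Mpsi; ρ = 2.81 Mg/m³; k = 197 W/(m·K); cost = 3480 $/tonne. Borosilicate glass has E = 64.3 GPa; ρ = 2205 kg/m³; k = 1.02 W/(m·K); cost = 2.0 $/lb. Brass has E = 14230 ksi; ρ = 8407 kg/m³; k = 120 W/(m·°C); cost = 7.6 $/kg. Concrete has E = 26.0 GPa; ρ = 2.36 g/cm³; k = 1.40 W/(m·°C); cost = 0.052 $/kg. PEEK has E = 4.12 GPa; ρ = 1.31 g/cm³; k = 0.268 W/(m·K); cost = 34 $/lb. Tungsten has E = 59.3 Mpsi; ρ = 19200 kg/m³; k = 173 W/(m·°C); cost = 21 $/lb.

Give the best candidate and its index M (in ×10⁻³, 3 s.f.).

Screen on constraints: k ≥ 1.21 W/(m·K); cost ≤ 3.9 $/kg. Survivors: aluminum alloy, concrete.
Putting every candidate on a common basis:
  aluminum alloy: E = 69.64 GPa, ρ = 2810 kg/m³
  concrete: E = 26.00 GPa, ρ = 2360 kg/m³
  aluminum alloy: M = 2.97×10⁻³
  concrete: M = 2.16×10⁻³
Aluminum alloy ranks first.

aluminum alloy, M = 2.97×10⁻³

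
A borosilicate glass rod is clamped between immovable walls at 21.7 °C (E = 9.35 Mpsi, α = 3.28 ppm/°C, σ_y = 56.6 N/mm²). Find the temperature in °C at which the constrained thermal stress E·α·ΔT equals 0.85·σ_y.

E = 9.35 Mpsi = 64.47 GPa.
σ_y = 56.6 N/mm² = 56.60 MPa.
E·α·ΔT = 48.11 MPa ⇒ ΔT = 48.11 / (64.47×10³ × 3.28×10⁻⁶) = 227.5 K.
T = 21.7 + 227.5 = 249.2 °C.

249 °C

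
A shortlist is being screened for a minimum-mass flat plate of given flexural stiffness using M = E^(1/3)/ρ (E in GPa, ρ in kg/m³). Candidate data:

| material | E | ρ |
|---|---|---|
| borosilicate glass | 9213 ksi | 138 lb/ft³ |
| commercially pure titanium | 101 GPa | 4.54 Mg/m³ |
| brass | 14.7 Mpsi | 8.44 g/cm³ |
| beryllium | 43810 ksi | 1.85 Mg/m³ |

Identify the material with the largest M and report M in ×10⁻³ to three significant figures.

Putting every candidate on a common basis:
  borosilicate glass: E = 63.52 GPa, ρ = 2211 kg/m³
  commercially pure titanium: E = 101.0 GPa, ρ = 4540 kg/m³
  brass: E = 101.4 GPa, ρ = 8440 kg/m³
  beryllium: E = 302.1 GPa, ρ = 1850 kg/m³
  beryllium: M = 3.63×10⁻³
  borosilicate glass: M = 1.80×10⁻³
  commercially pure titanium: M = 1.03×10⁻³
  brass: M = 0.552×10⁻³
Beryllium ranks first.

beryllium, M = 3.63×10⁻³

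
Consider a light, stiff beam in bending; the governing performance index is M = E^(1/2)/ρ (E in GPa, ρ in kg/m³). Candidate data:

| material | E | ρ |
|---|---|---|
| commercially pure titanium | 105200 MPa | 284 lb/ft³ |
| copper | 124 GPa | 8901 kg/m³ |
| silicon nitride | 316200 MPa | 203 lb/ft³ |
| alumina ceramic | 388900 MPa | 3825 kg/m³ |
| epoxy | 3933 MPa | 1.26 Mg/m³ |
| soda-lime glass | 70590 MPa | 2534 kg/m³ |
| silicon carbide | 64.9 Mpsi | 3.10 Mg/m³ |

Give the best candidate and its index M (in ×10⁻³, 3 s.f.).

In SI units:
  commercially pure titanium: E = 105.2 GPa, ρ = 4549 kg/m³
  copper: E = 124.0 GPa, ρ = 8901 kg/m³
  silicon nitride: E = 316.2 GPa, ρ = 3252 kg/m³
  alumina ceramic: E = 388.9 GPa, ρ = 3825 kg/m³
  epoxy: E = 3.933 GPa, ρ = 1260 kg/m³
  soda-lime glass: E = 70.59 GPa, ρ = 2534 kg/m³
  silicon carbide: E = 447.5 GPa, ρ = 3100 kg/m³
  silicon carbide: M = 6.82×10⁻³
  silicon nitride: M = 5.47×10⁻³
  alumina ceramic: M = 5.16×10⁻³
  soda-lime glass: M = 3.32×10⁻³
  commercially pure titanium: M = 2.25×10⁻³
  epoxy: M = 1.57×10⁻³
  copper: M = 1.25×10⁻³
Silicon carbide has the largest M.

silicon carbide, M = 6.82×10⁻³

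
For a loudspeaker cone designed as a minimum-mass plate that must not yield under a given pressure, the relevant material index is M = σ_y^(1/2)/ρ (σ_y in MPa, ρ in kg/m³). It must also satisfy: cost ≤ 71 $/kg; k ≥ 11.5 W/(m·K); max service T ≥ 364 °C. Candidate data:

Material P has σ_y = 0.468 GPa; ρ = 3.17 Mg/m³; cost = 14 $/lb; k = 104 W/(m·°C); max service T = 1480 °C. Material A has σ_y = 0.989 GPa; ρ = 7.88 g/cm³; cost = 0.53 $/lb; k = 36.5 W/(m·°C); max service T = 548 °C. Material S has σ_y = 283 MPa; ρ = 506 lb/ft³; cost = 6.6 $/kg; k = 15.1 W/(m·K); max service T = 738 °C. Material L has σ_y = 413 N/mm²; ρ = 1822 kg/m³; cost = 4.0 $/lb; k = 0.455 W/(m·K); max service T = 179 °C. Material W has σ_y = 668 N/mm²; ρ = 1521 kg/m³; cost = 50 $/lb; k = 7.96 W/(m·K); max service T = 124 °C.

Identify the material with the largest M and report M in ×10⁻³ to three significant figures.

material P, M = 6.82×10⁻³

Screen on constraints: cost ≤ 71 $/kg; k ≥ 11.5 W/(m·K); max service T ≥ 364 °C. Survivors: material P, material A, material S.
Convert each candidate to consistent units, then evaluate M:
  material P: σ_y = 468.0 MPa, ρ = 3170 kg/m³
  material A: σ_y = 989.0 MPa, ρ = 7880 kg/m³
  material S: σ_y = 283.0 MPa, ρ = 8105 kg/m³
  material P: M = 6.82×10⁻³
  material A: M = 3.99×10⁻³
  material S: M = 2.08×10⁻³
Material P ranks first.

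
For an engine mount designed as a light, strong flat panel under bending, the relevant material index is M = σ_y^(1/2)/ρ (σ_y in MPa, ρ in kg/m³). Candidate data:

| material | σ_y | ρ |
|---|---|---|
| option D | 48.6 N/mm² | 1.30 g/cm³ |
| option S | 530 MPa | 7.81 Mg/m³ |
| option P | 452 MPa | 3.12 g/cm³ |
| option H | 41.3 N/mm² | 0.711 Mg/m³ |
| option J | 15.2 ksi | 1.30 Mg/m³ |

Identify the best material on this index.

option H

Normalizing units and computing the index:
  option D: σ_y = 48.60 MPa, ρ = 1300 kg/m³
  option S: σ_y = 530.0 MPa, ρ = 7810 kg/m³
  option P: σ_y = 452.0 MPa, ρ = 3120 kg/m³
  option H: σ_y = 41.30 MPa, ρ = 711.0 kg/m³
  option J: σ_y = 104.8 MPa, ρ = 1300 kg/m³
  option H: M = 9.04×10⁻³
  option J: M = 7.87×10⁻³
  option P: M = 6.81×10⁻³
  option D: M = 5.36×10⁻³
  option S: M = 2.95×10⁻³
Option H has the largest M.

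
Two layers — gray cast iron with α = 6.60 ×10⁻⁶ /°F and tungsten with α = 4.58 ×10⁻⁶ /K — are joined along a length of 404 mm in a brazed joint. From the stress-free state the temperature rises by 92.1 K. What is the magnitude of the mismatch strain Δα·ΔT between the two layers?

gray cast iron: α = 6.60×10⁻⁶/°F × 9/5 = 11.9×10⁻⁶/K.
Δα = |11.9 − 4.58|×10⁻⁶/K = 7.30×10⁻⁶/K.
Mismatch strain = Δα·ΔT = 7.30×10⁻⁶ × 92.1 = 6.72×10⁻⁴.

6.72×10⁻⁴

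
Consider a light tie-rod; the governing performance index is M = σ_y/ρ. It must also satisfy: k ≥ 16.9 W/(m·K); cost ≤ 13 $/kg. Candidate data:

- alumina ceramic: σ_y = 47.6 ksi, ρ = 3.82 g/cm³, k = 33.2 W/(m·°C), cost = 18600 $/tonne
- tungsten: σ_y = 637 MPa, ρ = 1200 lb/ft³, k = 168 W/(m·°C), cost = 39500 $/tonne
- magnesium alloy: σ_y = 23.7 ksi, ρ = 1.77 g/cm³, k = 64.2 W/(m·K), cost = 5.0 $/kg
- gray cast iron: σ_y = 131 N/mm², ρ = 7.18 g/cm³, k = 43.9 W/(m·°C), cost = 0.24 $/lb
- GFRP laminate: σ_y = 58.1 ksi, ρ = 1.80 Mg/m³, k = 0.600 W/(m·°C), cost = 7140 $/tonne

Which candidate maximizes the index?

Screen on constraints: k ≥ 16.9 W/(m·K); cost ≤ 13 $/kg. Survivors: magnesium alloy, gray cast iron.
Normalizing units and computing the index:
  magnesium alloy: σ_y = 163.4 MPa, ρ = 1770 kg/m³
  gray cast iron: σ_y = 131.0 MPa, ρ = 7180 kg/m³
  magnesium alloy: M = 92.3 kN·m/kg
  gray cast iron: M = 18.2 kN·m/kg
Highest index: magnesium alloy.

magnesium alloy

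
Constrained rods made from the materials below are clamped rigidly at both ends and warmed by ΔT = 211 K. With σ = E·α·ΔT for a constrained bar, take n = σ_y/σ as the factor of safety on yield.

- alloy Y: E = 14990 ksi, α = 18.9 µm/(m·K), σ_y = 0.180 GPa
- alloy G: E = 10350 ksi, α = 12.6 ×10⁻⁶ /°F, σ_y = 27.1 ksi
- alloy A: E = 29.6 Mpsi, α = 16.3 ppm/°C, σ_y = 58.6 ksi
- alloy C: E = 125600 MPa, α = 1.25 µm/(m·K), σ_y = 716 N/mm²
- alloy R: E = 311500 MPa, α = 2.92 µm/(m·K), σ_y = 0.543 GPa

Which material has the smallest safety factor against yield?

alloy Y

Converting E to GPa, α to ×10⁻⁶/K, σ_y to MPa, then σ and n for each:
  alloy Y: E = 103.4, α = 18.9, σ_y = 180.0 → σ = 412 MPa, n = 0.437
  alloy G: E = 71.36, α = 22.7, σ_y = 186.8 → σ = 341 MPa, n = 0.547
  alloy A: E = 204.1, α = 16.3, σ_y = 404.0 → σ = 702 MPa, n = 0.576
  alloy C: E = 125.6, α = 1.25, σ_y = 716.0 → σ = 33.1 MPa, n = 21.6
  alloy R: E = 311.5, α = 2.92, σ_y = 543.0 → σ = 192 MPa, n = 2.83
The minimum is alloy Y at n = 0.437.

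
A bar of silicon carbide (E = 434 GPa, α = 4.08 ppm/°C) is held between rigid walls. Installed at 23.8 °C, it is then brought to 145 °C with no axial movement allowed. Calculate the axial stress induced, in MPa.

ΔT = 121.2 K. Constrained thermal stress σ = E·α·ΔT = 434.0×10³ MPa × 4.08×10⁻⁶ × 121.2 = 215 MPa (compressive).

215 MPa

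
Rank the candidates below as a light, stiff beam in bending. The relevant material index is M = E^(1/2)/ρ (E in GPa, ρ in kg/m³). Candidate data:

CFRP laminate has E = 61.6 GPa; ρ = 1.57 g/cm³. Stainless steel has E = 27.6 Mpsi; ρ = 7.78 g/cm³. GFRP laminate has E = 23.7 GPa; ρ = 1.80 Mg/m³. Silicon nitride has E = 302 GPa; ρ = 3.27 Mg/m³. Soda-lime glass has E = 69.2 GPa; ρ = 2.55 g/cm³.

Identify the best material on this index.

silicon nitride

After converting to SI:
  CFRP laminate: E = 61.60 GPa, ρ = 1570 kg/m³
  stainless steel: E = 190.3 GPa, ρ = 7780 kg/m³
  GFRP laminate: E = 23.70 GPa, ρ = 1800 kg/m³
  silicon nitride: E = 302.0 GPa, ρ = 3270 kg/m³
  soda-lime glass: E = 69.20 GPa, ρ = 2550 kg/m³
  silicon nitride: M = 5.31×10⁻³
  CFRP laminate: M = 5.00×10⁻³
  soda-lime glass: M = 3.26×10⁻³
  GFRP laminate: M = 2.70×10⁻³
  stainless steel: M = 1.77×10⁻³
Highest index: silicon nitride.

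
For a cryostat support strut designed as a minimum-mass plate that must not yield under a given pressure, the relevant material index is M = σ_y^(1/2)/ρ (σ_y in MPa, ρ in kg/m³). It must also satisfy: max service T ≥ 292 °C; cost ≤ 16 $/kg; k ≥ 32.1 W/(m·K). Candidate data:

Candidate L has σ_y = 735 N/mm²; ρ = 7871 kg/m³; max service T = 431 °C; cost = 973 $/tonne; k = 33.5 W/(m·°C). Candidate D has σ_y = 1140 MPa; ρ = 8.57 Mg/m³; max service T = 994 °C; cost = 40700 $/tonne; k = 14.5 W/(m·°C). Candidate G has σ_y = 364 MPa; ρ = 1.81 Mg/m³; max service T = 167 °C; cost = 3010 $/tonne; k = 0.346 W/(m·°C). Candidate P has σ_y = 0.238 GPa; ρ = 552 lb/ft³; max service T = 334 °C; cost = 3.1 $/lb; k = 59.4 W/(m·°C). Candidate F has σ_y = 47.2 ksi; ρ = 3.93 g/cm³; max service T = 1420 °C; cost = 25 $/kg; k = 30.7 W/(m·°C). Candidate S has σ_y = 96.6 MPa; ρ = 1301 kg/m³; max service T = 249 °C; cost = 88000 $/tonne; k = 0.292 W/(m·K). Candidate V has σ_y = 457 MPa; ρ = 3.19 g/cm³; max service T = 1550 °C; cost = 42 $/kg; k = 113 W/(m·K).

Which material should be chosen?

Screen on constraints: max service T ≥ 292 °C; cost ≤ 16 $/kg; k ≥ 32.1 W/(m·K). Survivors: candidate L, candidate P.
Putting every candidate on a common basis:
  candidate L: σ_y = 735.0 MPa, ρ = 7871 kg/m³
  candidate P: σ_y = 238.0 MPa, ρ = 8842 kg/m³
  candidate L: M = 3.44×10⁻³
  candidate P: M = 1.74×10⁻³
Highest index: candidate L.

candidate L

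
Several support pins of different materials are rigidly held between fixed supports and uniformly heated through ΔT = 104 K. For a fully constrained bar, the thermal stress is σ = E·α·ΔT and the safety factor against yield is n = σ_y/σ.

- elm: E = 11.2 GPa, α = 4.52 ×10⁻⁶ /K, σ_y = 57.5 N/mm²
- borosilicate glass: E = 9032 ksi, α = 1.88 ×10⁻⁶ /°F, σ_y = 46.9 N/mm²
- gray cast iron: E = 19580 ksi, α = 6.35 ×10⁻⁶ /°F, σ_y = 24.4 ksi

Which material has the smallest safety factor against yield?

gray cast iron

With everything in SI (GPa, ×10⁻⁶/K, MPa):
  elm: E = 11.20, α = 4.52, σ_y = 57.50 → σ = 5.26 MPa, n = 10.9
  borosilicate glass: E = 62.27, α = 3.38, σ_y = 46.90 → σ = 21.9 MPa, n = 2.14
  gray cast iron: E = 135.0, α = 11.4, σ_y = 168.2 → σ = 160 MPa, n = 1.05
Gray cast iron has the lowest safety factor, n = 1.05.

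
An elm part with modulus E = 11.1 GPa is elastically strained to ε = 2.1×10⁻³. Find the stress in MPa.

σ = E·ε = 11100 MPa × 2.1×10⁻³ = 23.3 MPa.

23.3 MPa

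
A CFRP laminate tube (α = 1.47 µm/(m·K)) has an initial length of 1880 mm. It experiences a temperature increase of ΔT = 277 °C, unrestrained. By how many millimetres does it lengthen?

0.766 mm

ΔL = α·L₀·ΔT = 1.47×10⁻⁶ × 1880 mm × 277.0 K = 0.766 mm.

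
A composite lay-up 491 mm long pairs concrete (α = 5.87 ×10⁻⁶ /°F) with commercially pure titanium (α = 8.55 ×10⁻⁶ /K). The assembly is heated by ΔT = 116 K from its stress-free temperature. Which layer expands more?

concrete: α = 5.87×10⁻⁶/°F × 9/5 = 10.6×10⁻⁶/K.
α(concrete) = 10.6×10⁻⁶/K vs α(commercially pure titanium) = 8.55×10⁻⁶/K.
Higher α expands more for the same ΔT: concrete.

concrete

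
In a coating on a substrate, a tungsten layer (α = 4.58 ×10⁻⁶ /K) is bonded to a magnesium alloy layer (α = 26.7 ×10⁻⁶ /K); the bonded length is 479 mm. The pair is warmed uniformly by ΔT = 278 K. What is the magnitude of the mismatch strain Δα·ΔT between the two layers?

Δα = |4.58 − 26.7|×10⁻⁶/K = 22.1×10⁻⁶/K.
Mismatch strain = Δα·ΔT = 22.1×10⁻⁶ × 278.0 = 6.15×10⁻³.

6.15×10⁻³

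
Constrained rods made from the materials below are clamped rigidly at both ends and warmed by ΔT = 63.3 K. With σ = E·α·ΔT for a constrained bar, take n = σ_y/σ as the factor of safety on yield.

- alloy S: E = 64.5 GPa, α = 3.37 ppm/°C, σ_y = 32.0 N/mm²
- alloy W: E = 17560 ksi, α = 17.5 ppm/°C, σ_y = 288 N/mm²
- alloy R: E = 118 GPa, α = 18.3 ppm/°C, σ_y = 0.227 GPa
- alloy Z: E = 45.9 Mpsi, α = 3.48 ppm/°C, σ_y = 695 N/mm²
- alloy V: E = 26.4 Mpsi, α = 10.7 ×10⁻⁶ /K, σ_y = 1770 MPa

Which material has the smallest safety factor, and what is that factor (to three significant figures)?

alloy R, n = 1.66

Per material, after unit conversion:
  alloy S: E = 64.50, α = 3.37, σ_y = 32.00 → σ = 13.8 MPa, n = 2.33
  alloy W: E = 121.1, α = 17.5, σ_y = 288.0 → σ = 134 MPa, n = 2.15
  alloy R: E = 118.0, α = 18.3, σ_y = 227.0 → σ = 137 MPa, n = 1.66
  alloy Z: E = 316.5, α = 3.48, σ_y = 695.0 → σ = 69.7 MPa, n = 9.97
  alloy V: E = 182.0, α = 10.7, σ_y = 1770 → σ = 123 MPa, n = 14.4
Alloy R has the lowest safety factor, n = 1.66.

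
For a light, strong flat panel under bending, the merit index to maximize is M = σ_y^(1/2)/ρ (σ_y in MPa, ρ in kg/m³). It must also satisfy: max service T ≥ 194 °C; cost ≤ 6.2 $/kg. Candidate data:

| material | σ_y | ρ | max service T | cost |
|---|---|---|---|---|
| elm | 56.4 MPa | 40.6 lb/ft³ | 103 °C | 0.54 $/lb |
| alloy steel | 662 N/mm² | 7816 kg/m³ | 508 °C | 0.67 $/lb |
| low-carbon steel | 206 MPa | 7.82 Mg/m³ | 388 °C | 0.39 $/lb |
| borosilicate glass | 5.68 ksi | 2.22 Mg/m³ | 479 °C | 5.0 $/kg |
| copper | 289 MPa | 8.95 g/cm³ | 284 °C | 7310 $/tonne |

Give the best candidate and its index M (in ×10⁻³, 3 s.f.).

alloy steel, M = 3.29×10⁻³

Screen on constraints: max service T ≥ 194 °C; cost ≤ 6.2 $/kg. Survivors: alloy steel, low-carbon steel, borosilicate glass.
Convert each candidate to consistent units, then evaluate M:
  alloy steel: σ_y = 662.0 MPa, ρ = 7816 kg/m³
  low-carbon steel: σ_y = 206.0 MPa, ρ = 7820 kg/m³
  borosilicate glass: σ_y = 39.16 MPa, ρ = 2220 kg/m³
  alloy steel: M = 3.29×10⁻³
  borosilicate glass: M = 2.82×10⁻³
  low-carbon steel: M = 1.84×10⁻³
Highest index: alloy steel.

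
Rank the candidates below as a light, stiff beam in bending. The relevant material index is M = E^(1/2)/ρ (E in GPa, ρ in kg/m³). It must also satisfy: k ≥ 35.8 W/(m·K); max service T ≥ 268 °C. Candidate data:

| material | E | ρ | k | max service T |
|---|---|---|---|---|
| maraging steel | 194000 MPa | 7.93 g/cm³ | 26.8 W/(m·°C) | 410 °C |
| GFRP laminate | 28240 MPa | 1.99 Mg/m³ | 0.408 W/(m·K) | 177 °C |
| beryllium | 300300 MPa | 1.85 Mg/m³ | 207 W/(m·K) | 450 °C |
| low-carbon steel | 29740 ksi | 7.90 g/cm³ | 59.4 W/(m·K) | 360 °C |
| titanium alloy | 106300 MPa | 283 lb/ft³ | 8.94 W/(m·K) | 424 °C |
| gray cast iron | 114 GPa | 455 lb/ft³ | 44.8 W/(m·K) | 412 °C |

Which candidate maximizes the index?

beryllium

Screen on constraints: k ≥ 35.8 W/(m·K); max service T ≥ 268 °C. Survivors: beryllium, low-carbon steel, gray cast iron.
Putting every candidate on a common basis:
  beryllium: E = 300.3 GPa, ρ = 1850 kg/m³
  low-carbon steel: E = 205.1 GPa, ρ = 7900 kg/m³
  gray cast iron: E = 114.0 GPa, ρ = 7288 kg/m³
  beryllium: M = 9.37×10⁻³
  low-carbon steel: M = 1.81×10⁻³
  gray cast iron: M = 1.46×10⁻³
Beryllium has the largest M.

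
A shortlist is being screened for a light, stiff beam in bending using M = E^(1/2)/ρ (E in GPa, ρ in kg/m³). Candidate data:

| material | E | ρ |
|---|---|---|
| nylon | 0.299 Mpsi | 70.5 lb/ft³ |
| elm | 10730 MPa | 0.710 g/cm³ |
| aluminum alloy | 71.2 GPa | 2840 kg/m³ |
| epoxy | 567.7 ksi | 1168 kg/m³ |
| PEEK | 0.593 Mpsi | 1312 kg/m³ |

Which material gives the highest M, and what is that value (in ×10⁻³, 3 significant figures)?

elm, M = 4.61×10⁻³

In SI units:
  nylon: E = 2.062 GPa, ρ = 1129 kg/m³
  elm: E = 10.73 GPa, ρ = 710.0 kg/m³
  aluminum alloy: E = 71.20 GPa, ρ = 2840 kg/m³
  epoxy: E = 3.914 GPa, ρ = 1168 kg/m³
  PEEK: E = 4.089 GPa, ρ = 1312 kg/m³
  elm: M = 4.61×10⁻³
  aluminum alloy: M = 2.97×10⁻³
  epoxy: M = 1.69×10⁻³
  PEEK: M = 1.54×10⁻³
  nylon: M = 1.27×10⁻³
The maximum is for elm.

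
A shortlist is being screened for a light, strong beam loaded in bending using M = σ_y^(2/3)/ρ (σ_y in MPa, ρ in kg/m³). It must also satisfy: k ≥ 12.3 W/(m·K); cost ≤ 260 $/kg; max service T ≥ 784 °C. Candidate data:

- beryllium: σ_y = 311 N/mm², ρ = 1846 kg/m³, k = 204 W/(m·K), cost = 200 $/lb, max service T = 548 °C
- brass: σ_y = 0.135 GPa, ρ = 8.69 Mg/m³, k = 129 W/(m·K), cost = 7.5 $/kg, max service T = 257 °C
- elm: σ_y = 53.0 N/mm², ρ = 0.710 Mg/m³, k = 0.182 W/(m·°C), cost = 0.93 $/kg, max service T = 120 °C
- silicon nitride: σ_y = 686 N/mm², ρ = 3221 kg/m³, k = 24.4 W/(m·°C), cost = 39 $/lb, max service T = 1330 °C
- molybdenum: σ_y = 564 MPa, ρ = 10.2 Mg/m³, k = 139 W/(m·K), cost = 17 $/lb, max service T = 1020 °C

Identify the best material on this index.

Screen on constraints: k ≥ 12.3 W/(m·K); cost ≤ 260 $/kg; max service T ≥ 784 °C. Survivors: silicon nitride, molybdenum.
After converting to SI:
  silicon nitride: σ_y = 686.0 MPa, ρ = 3221 kg/m³
  molybdenum: σ_y = 564.0 MPa, ρ = 10200 kg/m³
  silicon nitride: M = 24.1×10⁻³
  molybdenum: M = 6.69×10⁻³
Silicon nitride has the largest M.

silicon nitride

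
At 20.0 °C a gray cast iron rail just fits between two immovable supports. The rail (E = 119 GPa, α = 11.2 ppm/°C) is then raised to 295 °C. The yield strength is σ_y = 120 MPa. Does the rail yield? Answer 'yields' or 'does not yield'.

ΔT = 275.0 K. Constrained thermal stress σ = E·α·ΔT = 119.0×10³ MPa × 11.2×10⁻⁶ × 275.0 = 367 MPa (compressive).
Compare to σ_y = 120 MPa: σ ≥ σ_y, so it yields.

yields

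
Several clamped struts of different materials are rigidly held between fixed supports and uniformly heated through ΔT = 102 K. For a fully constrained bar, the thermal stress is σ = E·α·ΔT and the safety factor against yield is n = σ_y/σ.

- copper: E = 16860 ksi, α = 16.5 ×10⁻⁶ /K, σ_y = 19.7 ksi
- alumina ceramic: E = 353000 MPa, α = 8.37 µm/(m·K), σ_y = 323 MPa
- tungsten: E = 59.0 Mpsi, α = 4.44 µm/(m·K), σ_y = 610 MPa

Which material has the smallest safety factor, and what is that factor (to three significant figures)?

Converting E to GPa, α to ×10⁻⁶/K, σ_y to MPa, then σ and n for each:
  copper: E = 116.2, α = 16.5, σ_y = 135.8 → σ = 196 MPa, n = 0.694
  alumina ceramic: E = 353.0, α = 8.37, σ_y = 323.0 → σ = 301 MPa, n = 1.07
  tungsten: E = 406.8, α = 4.44, σ_y = 610.0 → σ = 184 MPa, n = 3.31
Copper has the lowest safety factor, n = 0.694.

copper, n = 0.694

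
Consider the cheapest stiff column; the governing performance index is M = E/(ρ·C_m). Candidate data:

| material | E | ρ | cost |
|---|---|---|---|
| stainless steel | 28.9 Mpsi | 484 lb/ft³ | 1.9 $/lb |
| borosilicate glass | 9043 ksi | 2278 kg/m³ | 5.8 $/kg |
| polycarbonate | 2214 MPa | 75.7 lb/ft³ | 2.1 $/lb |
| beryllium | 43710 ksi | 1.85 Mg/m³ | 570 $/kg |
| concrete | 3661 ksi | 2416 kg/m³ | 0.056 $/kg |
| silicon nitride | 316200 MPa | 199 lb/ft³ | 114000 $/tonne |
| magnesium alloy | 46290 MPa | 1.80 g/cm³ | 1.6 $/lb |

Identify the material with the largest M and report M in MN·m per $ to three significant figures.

In SI units:
  stainless steel: E = 199.3 GPa, ρ = 7753 kg/m³, cost = 4.189 $/kg
  borosilicate glass: E = 62.35 GPa, ρ = 2278 kg/m³, cost = 5.800 $/kg
  polycarbonate: E = 2.214 GPa, ρ = 1213 kg/m³, cost = 4.630 $/kg
  beryllium: E = 301.4 GPa, ρ = 1850 kg/m³, cost = 570.0 $/kg
  concrete: E = 25.24 GPa, ρ = 2416 kg/m³, cost = 0.05600 $/kg
  silicon nitride: E = 316.2 GPa, ρ = 3188 kg/m³, cost = 114.0 $/kg
  magnesium alloy: E = 46.29 GPa, ρ = 1800 kg/m³, cost = 3.527 $/kg
  concrete: M = 187 MN·m per $
  magnesium alloy: M = 7.29 MN·m per $
  stainless steel: M = 6.14 MN·m per $
  borosilicate glass: M = 4.72 MN·m per $
  silicon nitride: M = 0.870 MN·m per $
  polycarbonate: M = 0.394 MN·m per $
  beryllium: M = 0.286 MN·m per $
Highest index: concrete.

concrete, M = 187 MN·m per $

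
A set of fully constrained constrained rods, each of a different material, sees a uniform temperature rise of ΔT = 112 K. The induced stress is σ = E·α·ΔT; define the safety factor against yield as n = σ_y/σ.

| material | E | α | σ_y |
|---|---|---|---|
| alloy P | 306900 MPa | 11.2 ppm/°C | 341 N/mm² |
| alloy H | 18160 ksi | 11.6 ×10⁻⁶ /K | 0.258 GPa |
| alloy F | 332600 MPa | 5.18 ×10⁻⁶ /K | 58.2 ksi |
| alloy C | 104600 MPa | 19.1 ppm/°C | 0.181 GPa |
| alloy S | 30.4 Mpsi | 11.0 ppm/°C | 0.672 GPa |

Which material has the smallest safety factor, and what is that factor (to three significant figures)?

alloy C, n = 0.809

In consistent units (E in GPa, α in ×10⁻⁶/K, σ_y in MPa):
  alloy P: E = 306.9, α = 11.2, σ_y = 341.0 → σ = 385 MPa, n = 0.886
  alloy H: E = 125.2, α = 11.6, σ_y = 258.0 → σ = 163 MPa, n = 1.59
  alloy F: E = 332.6, α = 5.18, σ_y = 401.3 → σ = 193 MPa, n = 2.08
  alloy C: E = 104.6, α = 19.1, σ_y = 181.0 → σ = 224 MPa, n = 0.809
  alloy S: E = 209.6, α = 11.0, σ_y = 672.0 → σ = 258 MPa, n = 2.60
Alloy C has the lowest safety factor, n = 0.809.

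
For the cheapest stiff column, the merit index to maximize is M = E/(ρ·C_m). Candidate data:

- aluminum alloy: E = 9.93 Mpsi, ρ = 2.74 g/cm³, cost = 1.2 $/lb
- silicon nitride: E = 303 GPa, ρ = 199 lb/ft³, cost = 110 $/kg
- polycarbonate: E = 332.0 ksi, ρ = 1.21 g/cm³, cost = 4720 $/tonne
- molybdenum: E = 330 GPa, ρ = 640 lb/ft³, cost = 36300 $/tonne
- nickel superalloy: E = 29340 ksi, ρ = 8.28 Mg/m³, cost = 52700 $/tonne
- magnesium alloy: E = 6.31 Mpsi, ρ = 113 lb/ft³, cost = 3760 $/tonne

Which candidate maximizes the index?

Putting every candidate on a common basis:
  aluminum alloy: E = 68.46 GPa, ρ = 2740 kg/m³, cost = 2.646 $/kg
  silicon nitride: E = 303.0 GPa, ρ = 3188 kg/m³, cost = 110.0 $/kg
  polycarbonate: E = 2.289 GPa, ρ = 1210 kg/m³, cost = 4.720 $/kg
  molybdenum: E = 330.0 GPa, ρ = 10250 kg/m³, cost = 36.30 $/kg
  nickel superalloy: E = 202.3 GPa, ρ = 8280 kg/m³, cost = 52.70 $/kg
  magnesium alloy: E = 43.51 GPa, ρ = 1810 kg/m³, cost = 3.760 $/kg
  aluminum alloy: M = 9.45 MN·m per $
  magnesium alloy: M = 6.39 MN·m per $
  molybdenum: M = 0.887 MN·m per $
  silicon nitride: M = 0.864 MN·m per $
  nickel superalloy: M = 0.464 MN·m per $
  polycarbonate: M = 0.401 MN·m per $
Highest index: aluminum alloy.

aluminum alloy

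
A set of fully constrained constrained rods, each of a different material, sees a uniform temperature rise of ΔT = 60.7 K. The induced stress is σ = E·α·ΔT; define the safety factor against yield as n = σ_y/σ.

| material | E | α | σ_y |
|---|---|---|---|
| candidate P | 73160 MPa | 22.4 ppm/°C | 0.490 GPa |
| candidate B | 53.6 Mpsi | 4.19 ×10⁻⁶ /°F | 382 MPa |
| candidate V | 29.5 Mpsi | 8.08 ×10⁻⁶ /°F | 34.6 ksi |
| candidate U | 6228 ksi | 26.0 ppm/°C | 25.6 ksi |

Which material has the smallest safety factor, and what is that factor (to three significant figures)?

Per material, after unit conversion:
  candidate P: E = 73.16, α = 22.4, σ_y = 490.0 → σ = 99.5 MPa, n = 4.93
  candidate B: E = 369.6, α = 7.54, σ_y = 382.0 → σ = 169 MPa, n = 2.26
  candidate V: E = 203.4, α = 14.5, σ_y = 238.6 → σ = 180 MPa, n = 1.33
  candidate U: E = 42.94, α = 26.0, σ_y = 176.5 → σ = 67.8 MPa, n = 2.60
Candidate V has the lowest safety factor, n = 1.33.

candidate V, n = 1.33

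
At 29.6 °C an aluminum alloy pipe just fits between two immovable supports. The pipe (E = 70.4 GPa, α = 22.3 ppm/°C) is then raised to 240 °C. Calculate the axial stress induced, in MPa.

330 MPa

ΔT = 210.4 K. Constrained thermal stress σ = E·α·ΔT = 70.40×10³ MPa × 22.3×10⁻⁶ × 210.4 = 330 MPa (compressive).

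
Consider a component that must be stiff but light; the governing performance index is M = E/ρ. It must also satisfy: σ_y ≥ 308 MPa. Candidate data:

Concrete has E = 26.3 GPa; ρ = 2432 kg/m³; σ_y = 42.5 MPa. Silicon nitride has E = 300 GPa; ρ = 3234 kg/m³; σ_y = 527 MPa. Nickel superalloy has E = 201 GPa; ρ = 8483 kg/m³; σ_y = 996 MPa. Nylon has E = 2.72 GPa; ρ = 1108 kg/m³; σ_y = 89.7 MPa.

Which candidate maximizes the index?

Screen on constraints: σ_y ≥ 308 MPa. Survivors: silicon nitride, nickel superalloy.
Computing M directly (units already consistent):
  silicon nitride: M = 92.8 MN·m/kg
  nickel superalloy: M = 23.7 MN·m/kg
Highest index: silicon nitride.

silicon nitride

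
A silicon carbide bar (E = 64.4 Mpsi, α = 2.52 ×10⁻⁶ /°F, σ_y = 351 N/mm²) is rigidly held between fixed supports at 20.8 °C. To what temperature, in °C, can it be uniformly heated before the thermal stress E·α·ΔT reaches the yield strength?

E = 64.4 Mpsi = 444.0 GPa.
α = 2.52×10⁻⁶/°F × 9/5 = 4.54×10⁻⁶/K.
σ_y = 351 N/mm² = 351.0 MPa.
E·α·ΔT = 351.0 MPa ⇒ ΔT = 351.0 / (444.0×10³ × 4.54×10⁻⁶) = 174.3 K.
T = 20.8 + 174.3 = 195.1 °C.

195 °C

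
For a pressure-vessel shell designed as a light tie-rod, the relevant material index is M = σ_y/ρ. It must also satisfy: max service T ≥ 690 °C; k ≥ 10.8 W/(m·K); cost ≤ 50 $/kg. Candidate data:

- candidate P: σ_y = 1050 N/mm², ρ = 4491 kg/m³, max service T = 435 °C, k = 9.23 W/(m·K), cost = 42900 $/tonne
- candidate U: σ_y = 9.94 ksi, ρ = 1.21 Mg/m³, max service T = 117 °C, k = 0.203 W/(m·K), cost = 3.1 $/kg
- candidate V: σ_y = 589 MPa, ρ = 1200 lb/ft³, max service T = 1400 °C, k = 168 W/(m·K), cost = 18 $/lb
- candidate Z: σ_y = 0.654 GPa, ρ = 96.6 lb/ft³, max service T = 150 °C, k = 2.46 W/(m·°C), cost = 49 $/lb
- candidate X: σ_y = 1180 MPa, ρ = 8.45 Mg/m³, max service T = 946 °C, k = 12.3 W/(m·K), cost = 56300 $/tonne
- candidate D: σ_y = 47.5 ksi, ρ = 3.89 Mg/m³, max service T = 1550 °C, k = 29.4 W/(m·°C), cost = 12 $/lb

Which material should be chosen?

candidate D

Screen on constraints: max service T ≥ 690 °C; k ≥ 10.8 W/(m·K); cost ≤ 50 $/kg. Survivors: candidate V, candidate D.
Normalizing units and computing the index:
  candidate V: σ_y = 589.0 MPa, ρ = 19220 kg/m³
  candidate D: σ_y = 327.5 MPa, ρ = 3890 kg/m³
  candidate D: M = 84.2 kN·m/kg
  candidate V: M = 30.6 kN·m/kg
Candidate D has the largest M.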